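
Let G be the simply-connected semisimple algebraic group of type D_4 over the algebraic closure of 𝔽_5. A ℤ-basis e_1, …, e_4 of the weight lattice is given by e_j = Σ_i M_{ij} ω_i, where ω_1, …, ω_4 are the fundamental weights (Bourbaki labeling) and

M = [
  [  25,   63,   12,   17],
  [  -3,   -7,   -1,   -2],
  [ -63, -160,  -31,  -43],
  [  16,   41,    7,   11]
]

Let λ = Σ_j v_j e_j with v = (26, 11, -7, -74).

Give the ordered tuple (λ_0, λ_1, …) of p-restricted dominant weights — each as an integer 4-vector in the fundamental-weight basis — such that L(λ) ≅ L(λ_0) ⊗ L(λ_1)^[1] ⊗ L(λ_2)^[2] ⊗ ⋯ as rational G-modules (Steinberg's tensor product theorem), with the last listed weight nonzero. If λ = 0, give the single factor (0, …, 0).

((1, 0, 1, 4),)

In the fundamental-weight basis, λ has coordinates c = M·v (v = (26, 11, -7, -74)):
  c_1 = (25)·(26) + (63)·(11) + (12)·(-7) + (17)·(-74) = 1
  c_2 = (-3)·(26) + (-7)·(11) + (-1)·(-7) + (-2)·(-74) = 0
  c_3 = (-63)·(26) + (-160)·(11) + (-31)·(-7) + (-43)·(-74) = 1
  c_4 = (16)·(26) + (41)·(11) + (7)·(-7) + (11)·(-74) = 4
Expand coordinatewise in base 5:
  c_1 = 1 = 1·5^0
  c_2 = 0
  c_3 = 1 = 1·5^0
  c_4 = 4 = 4·5^0
λ_0 = (1, 0, 1, 4)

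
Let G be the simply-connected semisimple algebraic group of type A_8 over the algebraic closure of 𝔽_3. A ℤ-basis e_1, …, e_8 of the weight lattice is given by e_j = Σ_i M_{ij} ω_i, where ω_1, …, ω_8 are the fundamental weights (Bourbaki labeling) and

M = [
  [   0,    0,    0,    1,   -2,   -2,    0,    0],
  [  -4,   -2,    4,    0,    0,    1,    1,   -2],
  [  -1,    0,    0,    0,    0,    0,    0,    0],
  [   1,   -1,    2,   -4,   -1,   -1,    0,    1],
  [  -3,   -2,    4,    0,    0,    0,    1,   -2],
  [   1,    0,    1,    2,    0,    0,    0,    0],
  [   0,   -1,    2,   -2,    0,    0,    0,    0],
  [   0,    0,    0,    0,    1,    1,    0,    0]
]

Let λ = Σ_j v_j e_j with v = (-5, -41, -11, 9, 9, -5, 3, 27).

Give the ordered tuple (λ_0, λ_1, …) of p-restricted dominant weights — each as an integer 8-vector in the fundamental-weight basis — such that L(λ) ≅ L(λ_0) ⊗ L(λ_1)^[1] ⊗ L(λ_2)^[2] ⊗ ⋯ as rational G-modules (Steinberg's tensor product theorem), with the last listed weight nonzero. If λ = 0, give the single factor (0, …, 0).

Compute c_i = Σ_j M_{ij} v_j with v = (-5, -41, -11, 9, 9, -5, 3, 27):
  c_1 = 0*-5 + 0*-41 + 0*-11 + 1*9 + -2*9 + -2*-5 + 0*3 + 0*27 = 1
  c_2 = -4*-5 + -2*-41 + 4*-11 + 0*9 + 0*9 + 1*-5 + 1*3 + -2*27 = 2
  c_3 = -1*-5 + 0*-41 + 0*-11 + 0*9 + 0*9 + 0*-5 + 0*3 + 0*27 = 5
  c_4 = 1*-5 + -1*-41 + 2*-11 + -4*9 + -1*9 + -1*-5 + 0*3 + 1*27 = 1
  c_5 = -3*-5 + -2*-41 + 4*-11 + 0*9 + 0*9 + 0*-5 + 1*3 + -2*27 = 2
  c_6 = 1*-5 + 0*-41 + 1*-11 + 2*9 + 0*9 + 0*-5 + 0*3 + 0*27 = 2
  c_7 = 0*-5 + -1*-41 + 2*-11 + -2*9 + 0*9 + 0*-5 + 0*3 + 0*27 = 1
  c_8 = 0*-5 + 0*-41 + 0*-11 + 0*9 + 1*9 + 1*-5 + 0*3 + 0*27 = 4
p = 3; digits c_i = Σ_j d_{ij}·3^j, 0 ≤ d_{ij} < 3:
  c_1 = 1 = 1·3^0
  c_2 = 2 = 2·3^0
  c_3 = 5 = 2·3^0 + 1·3^1
  c_4 = 1 = 1·3^0
  c_5 = 2 = 2·3^0
  c_6 = 2 = 2·3^0
  c_7 = 1 = 1·3^0
  c_8 = 4 = 1·3^0 + 1·3^1
p-restricted factor λ_0 = (1, 2, 2, 1, 2, 2, 1, 1)
p-restricted factor λ_1 = (0, 0, 1, 0, 0, 0, 0, 1)

((1, 2, 2, 1, 2, 2, 1, 1), (0, 0, 1, 0, 0, 0, 0, 1))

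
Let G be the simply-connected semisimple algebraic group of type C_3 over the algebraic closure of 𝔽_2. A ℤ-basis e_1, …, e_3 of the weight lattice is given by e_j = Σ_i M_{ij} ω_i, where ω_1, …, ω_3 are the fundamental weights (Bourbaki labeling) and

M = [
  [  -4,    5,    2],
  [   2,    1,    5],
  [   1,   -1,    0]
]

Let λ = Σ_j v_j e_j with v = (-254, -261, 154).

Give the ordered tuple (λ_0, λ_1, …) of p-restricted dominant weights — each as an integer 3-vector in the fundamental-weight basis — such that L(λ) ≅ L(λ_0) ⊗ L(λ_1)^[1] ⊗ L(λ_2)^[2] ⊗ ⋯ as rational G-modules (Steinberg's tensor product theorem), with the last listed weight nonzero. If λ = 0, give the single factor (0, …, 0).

((1, 1, 1), (1, 0, 1), (0, 0, 1), (0, 0, 0), (1, 0, 0))

Compute c_i = Σ_j M_{ij} v_j with v = (-254, -261, 154):
  c_1 = -4*-254 + 5*-261 + 2*154 = 19
  c_2 = 2*-254 + 1*-261 + 5*154 = 1
  c_3 = 1*-254 + -1*-261 + 0*154 = 7
Base-2 expansion of each c_i:
  c_1 = 19 = 1·2^0 + 1·2^1 + 0·2^2 + 0·2^3 + 1·2^4
  c_2 = 1 = 1·2^0
  c_3 = 7 = 1·2^0 + 1·2^1 + 1·2^2
Factor λ_0 = (1, 1, 1)
Factor λ_1 = (1, 0, 1)
Factor λ_2 = (0, 0, 1)
Factor λ_3 = (0, 0, 0)
Factor λ_4 = (1, 0, 0)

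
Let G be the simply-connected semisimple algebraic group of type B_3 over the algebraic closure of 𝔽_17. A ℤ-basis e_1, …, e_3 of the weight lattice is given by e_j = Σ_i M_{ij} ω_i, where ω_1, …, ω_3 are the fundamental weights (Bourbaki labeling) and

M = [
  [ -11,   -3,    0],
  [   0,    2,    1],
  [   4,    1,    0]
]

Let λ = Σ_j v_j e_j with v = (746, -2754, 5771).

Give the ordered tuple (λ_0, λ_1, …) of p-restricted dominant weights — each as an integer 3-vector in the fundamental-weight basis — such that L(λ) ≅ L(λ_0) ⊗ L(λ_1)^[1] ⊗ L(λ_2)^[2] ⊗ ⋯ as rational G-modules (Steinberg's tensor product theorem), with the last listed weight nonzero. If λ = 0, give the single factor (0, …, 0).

In the fundamental-weight basis, λ has coordinates c = M·v (v = (746, -2754, 5771)):
  c_1 = (-11)·(746) + (-3)·(-2754) + (0)·(5771) = 56
  c_2 = (0)·(746) + (2)·(-2754) + (1)·(5771) = 263
  c_3 = (4)·(746) + (1)·(-2754) + (0)·(5771) = 230
Base-17 expansion of each c_i:
  c_1 = 56 = 5·17^0 + 3·17^1
  c_2 = 263 = 8·17^0 + 15·17^1
  c_3 = 230 = 9·17^0 + 13·17^1
λ_0 = (5, 8, 9)
λ_1 = (3, 15, 13)

((5, 8, 9), (3, 15, 13))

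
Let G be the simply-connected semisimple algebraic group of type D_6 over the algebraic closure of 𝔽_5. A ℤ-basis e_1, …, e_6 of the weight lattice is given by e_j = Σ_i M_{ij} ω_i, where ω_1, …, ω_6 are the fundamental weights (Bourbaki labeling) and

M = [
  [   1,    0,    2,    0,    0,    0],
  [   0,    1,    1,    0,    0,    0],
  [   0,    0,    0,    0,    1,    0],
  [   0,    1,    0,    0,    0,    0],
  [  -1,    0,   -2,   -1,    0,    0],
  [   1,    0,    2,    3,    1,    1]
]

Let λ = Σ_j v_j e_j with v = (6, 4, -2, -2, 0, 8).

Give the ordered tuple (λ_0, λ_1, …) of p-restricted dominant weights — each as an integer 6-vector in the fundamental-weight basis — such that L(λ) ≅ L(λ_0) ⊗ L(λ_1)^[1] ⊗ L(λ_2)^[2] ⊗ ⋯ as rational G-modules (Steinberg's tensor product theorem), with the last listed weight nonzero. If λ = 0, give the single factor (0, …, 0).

((2, 2, 0, 4, 0, 4),)

Converting to the ω-basis (c_i = row i of M dotted with v = (6, 4, -2, -2, 0, 8)):
  c_1 = 1·6 + 0·4 + (2)·(-2) + (0)·(-2) + 0·0 + 0·8 = 2
  c_2 = 0·6 + 1·4 + (1)·(-2) + (0)·(-2) + 0·0 + 0·8 = 2
  c_3 = 0·6 + 0·4 + (0)·(-2) + (0)·(-2) + 1·0 + 0·8 = 0
  c_4 = 0·6 + 1·4 + (0)·(-2) + (0)·(-2) + 0·0 + 0·8 = 4
  c_5 = (-1)·(6) + 0·4 + (-2)·(-2) + (-1)·(-2) + 0·0 + 0·8 = 0
  c_6 = 1·6 + 0·4 + (2)·(-2) + (3)·(-2) + 1·0 + 1·8 = 4
Writing each c_i in base p = 5:
  c_1 = 2 = 2·5^0
  c_2 = 2 = 2·5^0
  c_3 = 0
  c_4 = 4 = 4·5^0
  c_5 = 0
  c_6 = 4 = 4·5^0
λ_0 = (2, 2, 0, 4, 0, 4)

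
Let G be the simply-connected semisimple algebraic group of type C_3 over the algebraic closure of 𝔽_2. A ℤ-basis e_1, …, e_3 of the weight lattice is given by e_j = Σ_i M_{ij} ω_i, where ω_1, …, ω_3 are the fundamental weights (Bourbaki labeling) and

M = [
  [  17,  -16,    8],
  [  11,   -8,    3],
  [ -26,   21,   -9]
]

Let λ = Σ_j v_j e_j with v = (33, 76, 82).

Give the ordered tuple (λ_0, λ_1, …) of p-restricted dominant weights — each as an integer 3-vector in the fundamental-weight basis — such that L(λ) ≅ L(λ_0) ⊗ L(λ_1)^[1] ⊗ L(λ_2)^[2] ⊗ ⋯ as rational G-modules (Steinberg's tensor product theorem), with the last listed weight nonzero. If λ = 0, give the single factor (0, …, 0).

((1, 1, 0),)

In the fundamental-weight basis, λ has coordinates c = M·v (v = (33, 76, 82)):
  c_1 = 17*33 + -16*76 + 8*82 = 1
  c_2 = 11*33 + -8*76 + 3*82 = 1
  c_3 = -26*33 + 21*76 + -9*82 = 0
Base-2 expansion of each c_i:
  c_1 = 1 = 1·2^0
  c_2 = 1 = 1·2^0
  c_3 = 0
Factor λ_0 = (1, 1, 0)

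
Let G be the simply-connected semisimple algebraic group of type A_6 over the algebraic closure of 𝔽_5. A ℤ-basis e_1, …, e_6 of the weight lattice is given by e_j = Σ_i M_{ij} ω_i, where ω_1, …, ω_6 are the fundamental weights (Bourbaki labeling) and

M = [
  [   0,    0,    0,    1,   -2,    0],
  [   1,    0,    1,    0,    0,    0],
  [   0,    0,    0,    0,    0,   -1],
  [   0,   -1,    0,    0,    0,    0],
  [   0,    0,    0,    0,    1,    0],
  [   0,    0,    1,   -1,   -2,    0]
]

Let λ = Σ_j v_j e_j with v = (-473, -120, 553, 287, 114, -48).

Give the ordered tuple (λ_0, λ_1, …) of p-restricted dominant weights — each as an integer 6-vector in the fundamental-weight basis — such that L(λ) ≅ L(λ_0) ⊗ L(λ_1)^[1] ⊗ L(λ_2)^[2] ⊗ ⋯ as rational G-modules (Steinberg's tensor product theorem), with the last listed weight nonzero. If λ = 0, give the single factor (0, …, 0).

Compute c_i = Σ_j M_{ij} v_j with v = (-473, -120, 553, 287, 114, -48):
  c_1 = (0)·(-473) + (0)·(-120) + 0·553 + 1·287 + (-2)·(114) + (0)·(-48) = 59
  c_2 = (1)·(-473) + (0)·(-120) + 1·553 + 0·287 + 0·114 + (0)·(-48) = 80
  c_3 = (0)·(-473) + (0)·(-120) + 0·553 + 0·287 + 0·114 + (-1)·(-48) = 48
  c_4 = (0)·(-473) + (-1)·(-120) + 0·553 + 0·287 + 0·114 + (0)·(-48) = 120
  c_5 = (0)·(-473) + (0)·(-120) + 0·553 + 0·287 + 1·114 + (0)·(-48) = 114
  c_6 = (0)·(-473) + (0)·(-120) + 1·553 + (-1)·(287) + (-2)·(114) + (0)·(-48) = 38
Expand coordinatewise in base 5:
  c_1 = 59 = 4·5^0 + 1·5^1 + 2·5^2
  c_2 = 80 = 0·5^0 + 1·5^1 + 3·5^2
  c_3 = 48 = 3·5^0 + 4·5^1 + 1·5^2
  c_4 = 120 = 0·5^0 + 4·5^1 + 4·5^2
  c_5 = 114 = 4·5^0 + 2·5^1 + 4·5^2
  c_6 = 38 = 3·5^0 + 2·5^1 + 1·5^2
Factor λ_0 = (4, 0, 3, 0, 4, 3)
Factor λ_1 = (1, 1, 4, 4, 2, 2)
Factor λ_2 = (2, 3, 1, 4, 4, 1)

((4, 0, 3, 0, 4, 3), (1, 1, 4, 4, 2, 2), (2, 3, 1, 4, 4, 1))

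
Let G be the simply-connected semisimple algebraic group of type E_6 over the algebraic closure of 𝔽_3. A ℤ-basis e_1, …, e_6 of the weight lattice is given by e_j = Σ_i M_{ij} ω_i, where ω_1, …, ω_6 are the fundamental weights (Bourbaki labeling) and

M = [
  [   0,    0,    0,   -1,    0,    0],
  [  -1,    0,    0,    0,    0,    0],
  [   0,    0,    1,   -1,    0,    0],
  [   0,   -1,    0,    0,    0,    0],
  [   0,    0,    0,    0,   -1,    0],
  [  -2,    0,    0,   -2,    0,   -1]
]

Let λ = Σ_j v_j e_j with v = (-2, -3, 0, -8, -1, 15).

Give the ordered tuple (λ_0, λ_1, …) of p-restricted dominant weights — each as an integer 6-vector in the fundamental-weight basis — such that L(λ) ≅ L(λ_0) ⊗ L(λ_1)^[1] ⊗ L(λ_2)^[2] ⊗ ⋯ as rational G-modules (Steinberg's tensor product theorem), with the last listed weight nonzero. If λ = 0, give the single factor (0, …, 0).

((2, 2, 2, 0, 1, 2), (2, 0, 2, 1, 0, 1))

Change of basis e → ω: c = M·v where v = (-2, -3, 0, -8, -1, 15):
  c_1 = (0)·(-2) + (0)·(-3) + (0)·(0) + (-1)·(-8) + (0)·(-1) + (0)·(15) = 8
  c_2 = (-1)·(-2) + (0)·(-3) + (0)·(0) + (0)·(-8) + (0)·(-1) + (0)·(15) = 2
  c_3 = (0)·(-2) + (0)·(-3) + (1)·(0) + (-1)·(-8) + (0)·(-1) + (0)·(15) = 8
  c_4 = (0)·(-2) + (-1)·(-3) + (0)·(0) + (0)·(-8) + (0)·(-1) + (0)·(15) = 3
  c_5 = (0)·(-2) + (0)·(-3) + (0)·(0) + (0)·(-8) + (-1)·(-1) + (0)·(15) = 1
  c_6 = (-2)·(-2) + (0)·(-3) + (0)·(0) + (-2)·(-8) + (0)·(-1) + (-1)·(15) = 5
Writing each c_i in base p = 3:
  c_1 = 8 = 2·3^0 + 2·3^1
  c_2 = 2 = 2·3^0
  c_3 = 8 = 2·3^0 + 2·3^1
  c_4 = 3 = 0·3^0 + 1·3^1
  c_5 = 1 = 1·3^0
  c_6 = 5 = 2·3^0 + 1·3^1
Factor λ_0 = (2, 2, 2, 0, 1, 2)
Factor λ_1 = (2, 0, 2, 1, 0, 1)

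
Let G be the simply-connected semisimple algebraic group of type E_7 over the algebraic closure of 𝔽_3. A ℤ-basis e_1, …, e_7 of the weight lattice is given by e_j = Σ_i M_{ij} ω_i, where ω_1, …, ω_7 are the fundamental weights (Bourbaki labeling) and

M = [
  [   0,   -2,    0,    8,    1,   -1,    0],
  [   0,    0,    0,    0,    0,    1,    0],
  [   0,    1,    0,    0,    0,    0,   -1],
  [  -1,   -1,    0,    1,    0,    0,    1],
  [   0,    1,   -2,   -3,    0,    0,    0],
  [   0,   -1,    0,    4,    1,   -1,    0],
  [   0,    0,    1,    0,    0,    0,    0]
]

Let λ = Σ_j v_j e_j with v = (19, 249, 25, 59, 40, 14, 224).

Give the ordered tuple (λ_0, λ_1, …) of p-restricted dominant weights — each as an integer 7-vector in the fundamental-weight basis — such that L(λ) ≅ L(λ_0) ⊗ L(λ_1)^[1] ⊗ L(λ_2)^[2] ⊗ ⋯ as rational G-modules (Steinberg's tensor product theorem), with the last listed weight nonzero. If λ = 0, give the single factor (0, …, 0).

In the fundamental-weight basis, λ has coordinates c = M·v (v = (19, 249, 25, 59, 40, 14, 224)):
  c_1 = 0·19 + (-2)·(249) + 0·25 + 8·59 + 1·40 + (-1)·(14) + 0·224 = 0
  c_2 = 0·19 + 0·249 + 0·25 + 0·59 + 0·40 + 1·14 + 0·224 = 14
  c_3 = 0·19 + 1·249 + 0·25 + 0·59 + 0·40 + 0·14 + (-1)·(224) = 25
  c_4 = (-1)·(19) + (-1)·(249) + 0·25 + 1·59 + 0·40 + 0·14 + 1·224 = 15
  c_5 = 0·19 + 1·249 + (-2)·(25) + (-3)·(59) + 0·40 + 0·14 + 0·224 = 22
  c_6 = 0·19 + (-1)·(249) + 0·25 + 4·59 + 1·40 + (-1)·(14) + 0·224 = 13
  c_7 = 0·19 + 0·249 + 1·25 + 0·59 + 0·40 + 0·14 + 0·224 = 25
p = 3; digits c_i = Σ_j d_{ij}·3^j, 0 ≤ d_{ij} < 3:
  c_1 = 0
  c_2 = 14 = 2·3^0 + 1·3^1 + 1·3^2
  c_3 = 25 = 1·3^0 + 2·3^1 + 2·3^2
  c_4 = 15 = 0·3^0 + 2·3^1 + 1·3^2
  c_5 = 22 = 1·3^0 + 1·3^1 + 2·3^2
  c_6 = 13 = 1·3^0 + 1·3^1 + 1·3^2
  c_7 = 25 = 1·3^0 + 2·3^1 + 2·3^2
p-restricted factor λ_0 = (0, 2, 1, 0, 1, 1, 1)
p-restricted factor λ_1 = (0, 1, 2, 2, 1, 1, 2)
p-restricted factor λ_2 = (0, 1, 2, 1, 2, 1, 2)

((0, 2, 1, 0, 1, 1, 1), (0, 1, 2, 2, 1, 1, 2), (0, 1, 2, 1, 2, 1, 2))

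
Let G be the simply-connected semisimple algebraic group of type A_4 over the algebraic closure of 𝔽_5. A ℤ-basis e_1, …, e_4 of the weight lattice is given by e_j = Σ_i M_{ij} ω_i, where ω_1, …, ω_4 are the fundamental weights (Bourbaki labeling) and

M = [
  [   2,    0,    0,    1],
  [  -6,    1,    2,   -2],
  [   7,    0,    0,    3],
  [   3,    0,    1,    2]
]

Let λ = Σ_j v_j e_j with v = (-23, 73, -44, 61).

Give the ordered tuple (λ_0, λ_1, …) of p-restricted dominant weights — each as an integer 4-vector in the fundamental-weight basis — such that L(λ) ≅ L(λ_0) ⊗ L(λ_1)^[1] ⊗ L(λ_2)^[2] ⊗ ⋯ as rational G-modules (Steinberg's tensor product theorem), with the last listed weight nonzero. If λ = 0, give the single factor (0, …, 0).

Converting to the ω-basis (c_i = row i of M dotted with v = (-23, 73, -44, 61)):
  c_1 = 2*-23 + 0*73 + 0*-44 + 1*61 = 15
  c_2 = -6*-23 + 1*73 + 2*-44 + -2*61 = 1
  c_3 = 7*-23 + 0*73 + 0*-44 + 3*61 = 22
  c_4 = 3*-23 + 0*73 + 1*-44 + 2*61 = 9
Writing each c_i in base p = 5:
  c_1 = 15 = 0·5^0 + 3·5^1
  c_2 = 1 = 1·5^0
  c_3 = 22 = 2·5^0 + 4·5^1
  c_4 = 9 = 4·5^0 + 1·5^1
Factor λ_0 = (0, 1, 2, 4)
Factor λ_1 = (3, 0, 4, 1)

((0, 1, 2, 4), (3, 0, 4, 1))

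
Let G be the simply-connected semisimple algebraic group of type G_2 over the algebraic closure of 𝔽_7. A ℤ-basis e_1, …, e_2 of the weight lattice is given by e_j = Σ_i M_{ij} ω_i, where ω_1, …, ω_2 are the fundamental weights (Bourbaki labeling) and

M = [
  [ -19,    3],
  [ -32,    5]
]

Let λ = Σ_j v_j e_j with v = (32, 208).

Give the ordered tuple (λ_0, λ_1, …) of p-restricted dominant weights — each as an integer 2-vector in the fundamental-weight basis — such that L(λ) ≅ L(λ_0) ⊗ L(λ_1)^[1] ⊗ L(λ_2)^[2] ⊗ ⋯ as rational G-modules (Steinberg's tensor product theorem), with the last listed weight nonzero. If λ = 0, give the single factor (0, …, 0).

Converting to the ω-basis (c_i = row i of M dotted with v = (32, 208)):
  c_1 = -19*32 + 3*208 = 16
  c_2 = -32*32 + 5*208 = 16
Writing each c_i in base p = 7:
  c_1 = 16 = 2·7^0 + 2·7^1
  c_2 = 16 = 2·7^0 + 2·7^1
Factor λ_0 = (2, 2)
Factor λ_1 = (2, 2)

((2, 2), (2, 2))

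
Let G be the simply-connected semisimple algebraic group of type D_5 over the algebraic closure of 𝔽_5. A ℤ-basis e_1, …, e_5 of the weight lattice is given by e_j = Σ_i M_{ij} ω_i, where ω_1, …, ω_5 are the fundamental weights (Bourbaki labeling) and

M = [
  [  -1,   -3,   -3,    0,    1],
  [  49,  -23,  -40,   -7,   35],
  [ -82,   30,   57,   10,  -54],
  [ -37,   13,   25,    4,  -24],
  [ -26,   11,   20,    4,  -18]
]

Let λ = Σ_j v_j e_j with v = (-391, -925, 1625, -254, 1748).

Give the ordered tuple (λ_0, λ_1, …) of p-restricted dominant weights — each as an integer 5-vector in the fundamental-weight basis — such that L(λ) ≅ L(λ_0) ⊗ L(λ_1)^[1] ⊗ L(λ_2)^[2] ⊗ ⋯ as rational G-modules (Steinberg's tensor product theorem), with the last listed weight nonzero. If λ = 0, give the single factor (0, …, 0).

((4, 4, 0, 4, 1), (2, 4, 1, 4, 2), (1, 2, 0, 3, 0))

Converting to the ω-basis (c_i = row i of M dotted with v = (-391, -925, 1625, -254, 1748)):
  c_1 = (-1)·(-391) + (-3)·(-925) + (-3)·(1625) + (0)·(-254) + 1·1748 = 39
  c_2 = (49)·(-391) + (-23)·(-925) + (-40)·(1625) + (-7)·(-254) + 35·1748 = 74
  c_3 = (-82)·(-391) + (30)·(-925) + 57·1625 + (10)·(-254) + (-54)·(1748) = 5
  c_4 = (-37)·(-391) + (13)·(-925) + 25·1625 + (4)·(-254) + (-24)·(1748) = 99
  c_5 = (-26)·(-391) + (11)·(-925) + 20·1625 + (4)·(-254) + (-18)·(1748) = 11
Writing each c_i in base p = 5:
  c_1 = 39 = 4·5^0 + 2·5^1 + 1·5^2
  c_2 = 74 = 4·5^0 + 4·5^1 + 2·5^2
  c_3 = 5 = 0·5^0 + 1·5^1
  c_4 = 99 = 4·5^0 + 4·5^1 + 3·5^2
  c_5 = 11 = 1·5^0 + 2·5^1
λ_0 = (4, 4, 0, 4, 1)
λ_1 = (2, 4, 1, 4, 2)
λ_2 = (1, 2, 0, 3, 0)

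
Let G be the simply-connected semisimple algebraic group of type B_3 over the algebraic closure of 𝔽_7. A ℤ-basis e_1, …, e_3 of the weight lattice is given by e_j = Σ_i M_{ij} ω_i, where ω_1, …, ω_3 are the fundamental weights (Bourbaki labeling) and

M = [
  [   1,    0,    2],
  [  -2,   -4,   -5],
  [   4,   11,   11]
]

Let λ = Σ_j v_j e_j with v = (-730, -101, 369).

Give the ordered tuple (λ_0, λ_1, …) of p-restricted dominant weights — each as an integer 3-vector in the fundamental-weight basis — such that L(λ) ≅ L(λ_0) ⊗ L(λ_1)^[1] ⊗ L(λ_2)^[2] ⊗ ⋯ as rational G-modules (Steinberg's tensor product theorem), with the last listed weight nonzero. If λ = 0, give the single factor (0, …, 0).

((1, 5, 0), (1, 2, 4))

In the fundamental-weight basis, λ has coordinates c = M·v (v = (-730, -101, 369)):
  c_1 = (1)·(-730) + (0)·(-101) + 2·369 = 8
  c_2 = (-2)·(-730) + (-4)·(-101) + (-5)·(369) = 19
  c_3 = (4)·(-730) + (11)·(-101) + 11·369 = 28
Base-7 expansion of each c_i:
  c_1 = 8 = 1·7^0 + 1·7^1
  c_2 = 19 = 5·7^0 + 2·7^1
  c_3 = 28 = 0·7^0 + 4·7^1
p-restricted factor λ_0 = (1, 5, 0)
p-restricted factor λ_1 = (1, 2, 4)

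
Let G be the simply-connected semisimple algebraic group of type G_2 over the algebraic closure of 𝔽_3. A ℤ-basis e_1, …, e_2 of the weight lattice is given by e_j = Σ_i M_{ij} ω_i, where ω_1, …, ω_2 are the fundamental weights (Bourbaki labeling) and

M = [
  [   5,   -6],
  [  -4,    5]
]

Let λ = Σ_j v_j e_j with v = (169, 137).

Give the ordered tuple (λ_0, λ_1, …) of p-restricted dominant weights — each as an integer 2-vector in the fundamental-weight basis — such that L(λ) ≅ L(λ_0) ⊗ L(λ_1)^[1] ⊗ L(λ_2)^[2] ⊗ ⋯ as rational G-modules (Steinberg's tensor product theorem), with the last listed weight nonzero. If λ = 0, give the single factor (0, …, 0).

((2, 0), (1, 0), (2, 1))

Converting to the ω-basis (c_i = row i of M dotted with v = (169, 137)):
  c_1 = 5·169 + (-6)·(137) = 23
  c_2 = (-4)·(169) + 5·137 = 9
Writing each c_i in base p = 3:
  c_1 = 23 = 2·3^0 + 1·3^1 + 2·3^2
  c_2 = 9 = 0·3^0 + 0·3^1 + 1·3^2
Factor λ_0 = (2, 0)
Factor λ_1 = (1, 0)
Factor λ_2 = (2, 1)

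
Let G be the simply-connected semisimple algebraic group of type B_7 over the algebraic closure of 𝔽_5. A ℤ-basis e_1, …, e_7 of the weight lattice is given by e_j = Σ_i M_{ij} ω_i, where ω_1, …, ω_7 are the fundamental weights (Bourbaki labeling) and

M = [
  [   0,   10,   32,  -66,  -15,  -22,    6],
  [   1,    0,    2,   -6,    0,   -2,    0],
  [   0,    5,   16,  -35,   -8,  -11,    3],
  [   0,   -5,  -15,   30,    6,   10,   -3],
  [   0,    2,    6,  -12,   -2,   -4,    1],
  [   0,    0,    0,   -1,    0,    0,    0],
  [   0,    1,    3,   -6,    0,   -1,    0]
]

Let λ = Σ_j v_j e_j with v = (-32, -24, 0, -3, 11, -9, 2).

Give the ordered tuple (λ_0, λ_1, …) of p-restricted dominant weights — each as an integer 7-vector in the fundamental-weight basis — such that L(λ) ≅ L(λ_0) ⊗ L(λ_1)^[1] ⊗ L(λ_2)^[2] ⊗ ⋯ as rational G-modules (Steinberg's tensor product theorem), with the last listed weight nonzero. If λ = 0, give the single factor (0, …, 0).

((3, 4, 2, 0, 4, 3, 3),)

In the fundamental-weight basis, λ has coordinates c = M·v (v = (-32, -24, 0, -3, 11, -9, 2)):
  c_1 = (0)·(-32) + (10)·(-24) + 32·0 + (-66)·(-3) + (-15)·(11) + (-22)·(-9) + 6·2 = 3
  c_2 = (1)·(-32) + (0)·(-24) + 2·0 + (-6)·(-3) + 0·11 + (-2)·(-9) + 0·2 = 4
  c_3 = (0)·(-32) + (5)·(-24) + 16·0 + (-35)·(-3) + (-8)·(11) + (-11)·(-9) + 3·2 = 2
  c_4 = (0)·(-32) + (-5)·(-24) + (-15)·(0) + (30)·(-3) + 6·11 + (10)·(-9) + (-3)·(2) = 0
  c_5 = (0)·(-32) + (2)·(-24) + 6·0 + (-12)·(-3) + (-2)·(11) + (-4)·(-9) + 1·2 = 4
  c_6 = (0)·(-32) + (0)·(-24) + 0·0 + (-1)·(-3) + 0·11 + (0)·(-9) + 0·2 = 3
  c_7 = (0)·(-32) + (1)·(-24) + 3·0 + (-6)·(-3) + 0·11 + (-1)·(-9) + 0·2 = 3
Writing each c_i in base p = 5:
  c_1 = 3 = 3·5^0
  c_2 = 4 = 4·5^0
  c_3 = 2 = 2·5^0
  c_4 = 0
  c_5 = 4 = 4·5^0
  c_6 = 3 = 3·5^0
  c_7 = 3 = 3·5^0
p-restricted factor λ_0 = (3, 4, 2, 0, 4, 3, 3)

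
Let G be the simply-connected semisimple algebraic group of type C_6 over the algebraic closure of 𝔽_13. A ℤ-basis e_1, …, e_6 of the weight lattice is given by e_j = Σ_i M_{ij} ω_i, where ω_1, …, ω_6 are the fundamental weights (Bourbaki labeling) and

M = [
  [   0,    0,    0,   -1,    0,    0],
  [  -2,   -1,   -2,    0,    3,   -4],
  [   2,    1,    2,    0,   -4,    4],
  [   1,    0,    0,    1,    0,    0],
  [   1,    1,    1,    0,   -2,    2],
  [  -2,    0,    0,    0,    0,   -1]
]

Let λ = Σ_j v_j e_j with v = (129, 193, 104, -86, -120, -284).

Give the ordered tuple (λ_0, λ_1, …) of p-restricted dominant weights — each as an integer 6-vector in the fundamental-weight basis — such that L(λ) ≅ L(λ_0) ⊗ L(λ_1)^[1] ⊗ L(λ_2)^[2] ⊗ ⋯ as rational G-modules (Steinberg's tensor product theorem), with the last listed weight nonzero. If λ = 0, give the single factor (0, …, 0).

((8, 0, 3, 4, 7, 0), (6, 9, 0, 3, 7, 2))

Compute c_i = Σ_j M_{ij} v_j with v = (129, 193, 104, -86, -120, -284):
  c_1 = 0·129 + 0·193 + 0·104 + (-1)·(-86) + (0)·(-120) + (0)·(-284) = 86
  c_2 = (-2)·(129) + (-1)·(193) + (-2)·(104) + (0)·(-86) + (3)·(-120) + (-4)·(-284) = 117
  c_3 = 2·129 + 1·193 + 2·104 + (0)·(-86) + (-4)·(-120) + (4)·(-284) = 3
  c_4 = 1·129 + 0·193 + 0·104 + (1)·(-86) + (0)·(-120) + (0)·(-284) = 43
  c_5 = 1·129 + 1·193 + 1·104 + (0)·(-86) + (-2)·(-120) + (2)·(-284) = 98
  c_6 = (-2)·(129) + 0·193 + 0·104 + (0)·(-86) + (0)·(-120) + (-1)·(-284) = 26
p = 13; digits c_i = Σ_j d_{ij}·13^j, 0 ≤ d_{ij} < 13:
  c_1 = 86 = 8·13^0 + 6·13^1
  c_2 = 117 = 0·13^0 + 9·13^1
  c_3 = 3 = 3·13^0
  c_4 = 43 = 4·13^0 + 3·13^1
  c_5 = 98 = 7·13^0 + 7·13^1
  c_6 = 26 = 0·13^0 + 2·13^1
λ_0 = (8, 0, 3, 4, 7, 0)
λ_1 = (6, 9, 0, 3, 7, 2)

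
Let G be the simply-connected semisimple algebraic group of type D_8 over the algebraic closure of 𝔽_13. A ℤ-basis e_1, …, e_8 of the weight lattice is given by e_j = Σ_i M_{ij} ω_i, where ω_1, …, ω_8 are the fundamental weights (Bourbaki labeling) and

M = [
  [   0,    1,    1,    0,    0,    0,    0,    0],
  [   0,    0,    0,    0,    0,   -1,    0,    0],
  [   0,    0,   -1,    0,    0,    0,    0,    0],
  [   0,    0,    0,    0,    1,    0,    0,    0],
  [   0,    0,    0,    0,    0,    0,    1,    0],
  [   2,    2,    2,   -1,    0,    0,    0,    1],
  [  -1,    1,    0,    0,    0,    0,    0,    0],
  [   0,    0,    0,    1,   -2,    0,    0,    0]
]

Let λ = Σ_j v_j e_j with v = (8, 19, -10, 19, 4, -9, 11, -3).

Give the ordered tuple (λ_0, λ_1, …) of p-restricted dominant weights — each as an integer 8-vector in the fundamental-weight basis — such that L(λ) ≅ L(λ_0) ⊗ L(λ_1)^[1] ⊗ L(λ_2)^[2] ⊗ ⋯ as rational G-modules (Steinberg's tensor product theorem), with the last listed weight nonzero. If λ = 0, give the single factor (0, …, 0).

ω-coordinates c = M·v, v = (8, 19, -10, 19, 4, -9, 11, -3):
  c_1 = (0)·(8) + (1)·(19) + (1)·(-10) + (0)·(19) + (0)·(4) + (0)·(-9) + (0)·(11) + (0)·(-3) = 9
  c_2 = (0)·(8) + (0)·(19) + (0)·(-10) + (0)·(19) + (0)·(4) + (-1)·(-9) + (0)·(11) + (0)·(-3) = 9
  c_3 = (0)·(8) + (0)·(19) + (-1)·(-10) + (0)·(19) + (0)·(4) + (0)·(-9) + (0)·(11) + (0)·(-3) = 10
  c_4 = (0)·(8) + (0)·(19) + (0)·(-10) + (0)·(19) + (1)·(4) + (0)·(-9) + (0)·(11) + (0)·(-3) = 4
  c_5 = (0)·(8) + (0)·(19) + (0)·(-10) + (0)·(19) + (0)·(4) + (0)·(-9) + (1)·(11) + (0)·(-3) = 11
  c_6 = (2)·(8) + (2)·(19) + (2)·(-10) + (-1)·(19) + (0)·(4) + (0)·(-9) + (0)·(11) + (1)·(-3) = 12
  c_7 = (-1)·(8) + (1)·(19) + (0)·(-10) + (0)·(19) + (0)·(4) + (0)·(-9) + (0)·(11) + (0)·(-3) = 11
  c_8 = (0)·(8) + (0)·(19) + (0)·(-10) + (1)·(19) + (-2)·(4) + (0)·(-9) + (0)·(11) + (0)·(-3) = 11
Writing each c_i in base p = 13:
  c_1 = 9 = 9·13^0
  c_2 = 9 = 9·13^0
  c_3 = 10 = 10·13^0
  c_4 = 4 = 4·13^0
  c_5 = 11 = 11·13^0
  c_6 = 12 = 12·13^0
  c_7 = 11 = 11·13^0
  c_8 = 11 = 11·13^0
p-restricted factor λ_0 = (9, 9, 10, 4, 11, 12, 11, 11)

((9, 9, 10, 4, 11, 12, 11, 11),)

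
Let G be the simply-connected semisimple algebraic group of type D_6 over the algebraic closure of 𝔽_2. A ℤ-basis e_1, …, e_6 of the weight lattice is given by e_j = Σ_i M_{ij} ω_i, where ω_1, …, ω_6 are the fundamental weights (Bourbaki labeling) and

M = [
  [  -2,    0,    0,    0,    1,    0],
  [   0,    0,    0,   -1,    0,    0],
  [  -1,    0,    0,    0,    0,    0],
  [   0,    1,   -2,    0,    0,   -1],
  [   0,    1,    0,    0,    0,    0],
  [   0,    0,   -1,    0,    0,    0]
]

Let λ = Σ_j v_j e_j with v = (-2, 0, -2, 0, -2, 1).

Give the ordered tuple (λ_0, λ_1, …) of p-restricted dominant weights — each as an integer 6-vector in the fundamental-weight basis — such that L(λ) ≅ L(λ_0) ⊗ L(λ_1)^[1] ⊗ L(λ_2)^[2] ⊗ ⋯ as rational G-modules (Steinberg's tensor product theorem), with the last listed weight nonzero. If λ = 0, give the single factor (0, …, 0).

ω-coordinates c = M·v, v = (-2, 0, -2, 0, -2, 1):
  c_1 = (-2)·(-2) + (0)·(0) + (0)·(-2) + (0)·(0) + (1)·(-2) + (0)·(1) = 2
  c_2 = (0)·(-2) + (0)·(0) + (0)·(-2) + (-1)·(0) + (0)·(-2) + (0)·(1) = 0
  c_3 = (-1)·(-2) + (0)·(0) + (0)·(-2) + (0)·(0) + (0)·(-2) + (0)·(1) = 2
  c_4 = (0)·(-2) + (1)·(0) + (-2)·(-2) + (0)·(0) + (0)·(-2) + (-1)·(1) = 3
  c_5 = (0)·(-2) + (1)·(0) + (0)·(-2) + (0)·(0) + (0)·(-2) + (0)·(1) = 0
  c_6 = (0)·(-2) + (0)·(0) + (-1)·(-2) + (0)·(0) + (0)·(-2) + (0)·(1) = 2
Expand coordinatewise in base 2:
  c_1 = 2 = 0·2^0 + 1·2^1
  c_2 = 0
  c_3 = 2 = 0·2^0 + 1·2^1
  c_4 = 3 = 1·2^0 + 1·2^1
  c_5 = 0
  c_6 = 2 = 0·2^0 + 1·2^1
Factor λ_0 = (0, 0, 0, 1, 0, 0)
Factor λ_1 = (1, 0, 1, 1, 0, 1)

((0, 0, 0, 1, 0, 0), (1, 0, 1, 1, 0, 1))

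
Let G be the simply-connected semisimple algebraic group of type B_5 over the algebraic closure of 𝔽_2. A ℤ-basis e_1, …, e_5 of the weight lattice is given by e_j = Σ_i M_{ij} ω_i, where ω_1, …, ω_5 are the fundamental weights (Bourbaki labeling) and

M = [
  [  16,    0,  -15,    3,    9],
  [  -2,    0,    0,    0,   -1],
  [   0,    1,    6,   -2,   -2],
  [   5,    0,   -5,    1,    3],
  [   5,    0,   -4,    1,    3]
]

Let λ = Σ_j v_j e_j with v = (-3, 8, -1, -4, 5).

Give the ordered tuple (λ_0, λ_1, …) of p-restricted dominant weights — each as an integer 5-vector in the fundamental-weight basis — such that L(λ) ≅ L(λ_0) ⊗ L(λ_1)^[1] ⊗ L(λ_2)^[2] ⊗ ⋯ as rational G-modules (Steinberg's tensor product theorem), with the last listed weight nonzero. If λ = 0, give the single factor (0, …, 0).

ω-coordinates c = M·v, v = (-3, 8, -1, -4, 5):
  c_1 = (16)·(-3) + (0)·(8) + (-15)·(-1) + (3)·(-4) + (9)·(5) = 0
  c_2 = (-2)·(-3) + (0)·(8) + (0)·(-1) + (0)·(-4) + (-1)·(5) = 1
  c_3 = (0)·(-3) + (1)·(8) + (6)·(-1) + (-2)·(-4) + (-2)·(5) = 0
  c_4 = (5)·(-3) + (0)·(8) + (-5)·(-1) + (1)·(-4) + (3)·(5) = 1
  c_5 = (5)·(-3) + (0)·(8) + (-4)·(-1) + (1)·(-4) + (3)·(5) = 0
Writing each c_i in base p = 2:
  c_1 = 0
  c_2 = 1 = 1·2^0
  c_3 = 0
  c_4 = 1 = 1·2^0
  c_5 = 0
Factor λ_0 = (0, 1, 0, 1, 0)

((0, 1, 0, 1, 0),)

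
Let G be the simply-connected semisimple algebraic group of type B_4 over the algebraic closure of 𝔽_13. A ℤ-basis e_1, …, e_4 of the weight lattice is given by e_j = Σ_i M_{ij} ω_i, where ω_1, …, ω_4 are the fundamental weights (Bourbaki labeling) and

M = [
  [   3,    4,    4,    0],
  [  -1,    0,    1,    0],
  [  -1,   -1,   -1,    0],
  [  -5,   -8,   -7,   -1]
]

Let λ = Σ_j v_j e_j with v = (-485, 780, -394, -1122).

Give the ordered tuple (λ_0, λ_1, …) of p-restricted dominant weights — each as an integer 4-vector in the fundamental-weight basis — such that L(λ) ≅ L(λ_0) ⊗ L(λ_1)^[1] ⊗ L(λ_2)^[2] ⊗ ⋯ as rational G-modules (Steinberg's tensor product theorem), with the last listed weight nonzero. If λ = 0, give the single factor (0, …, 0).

Change of basis e → ω: c = M·v where v = (-485, 780, -394, -1122):
  c_1 = 3*-485 + 4*780 + 4*-394 + 0*-1122 = 89
  c_2 = -1*-485 + 0*780 + 1*-394 + 0*-1122 = 91
  c_3 = -1*-485 + -1*780 + -1*-394 + 0*-1122 = 99
  c_4 = -5*-485 + -8*780 + -7*-394 + -1*-1122 = 65
Writing each c_i in base p = 13:
  c_1 = 89 = 11·13^0 + 6·13^1
  c_2 = 91 = 0·13^0 + 7·13^1
  c_3 = 99 = 8·13^0 + 7·13^1
  c_4 = 65 = 0·13^0 + 5·13^1
λ_0 = (11, 0, 8, 0)
λ_1 = (6, 7, 7, 5)

((11, 0, 8, 0), (6, 7, 7, 5))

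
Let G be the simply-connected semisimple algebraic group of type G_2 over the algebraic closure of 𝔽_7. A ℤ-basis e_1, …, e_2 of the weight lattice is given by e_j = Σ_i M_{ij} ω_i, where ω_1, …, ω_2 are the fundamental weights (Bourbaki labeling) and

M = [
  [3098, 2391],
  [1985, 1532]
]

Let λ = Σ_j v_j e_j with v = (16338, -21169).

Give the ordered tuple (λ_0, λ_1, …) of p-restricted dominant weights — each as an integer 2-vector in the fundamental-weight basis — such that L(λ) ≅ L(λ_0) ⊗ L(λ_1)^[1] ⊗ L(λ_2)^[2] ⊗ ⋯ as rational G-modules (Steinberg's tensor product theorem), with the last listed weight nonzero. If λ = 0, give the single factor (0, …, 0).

((3, 1), (6, 3))

Compute c_i = Σ_j M_{ij} v_j with v = (16338, -21169):
  c_1 = (3098)·(16338) + (2391)·(-21169) = 45
  c_2 = (1985)·(16338) + (1532)·(-21169) = 22
Expand coordinatewise in base 7:
  c_1 = 45 = 3·7^0 + 6·7^1
  c_2 = 22 = 1·7^0 + 3·7^1
p-restricted factor λ_0 = (3, 1)
p-restricted factor λ_1 = (6, 3)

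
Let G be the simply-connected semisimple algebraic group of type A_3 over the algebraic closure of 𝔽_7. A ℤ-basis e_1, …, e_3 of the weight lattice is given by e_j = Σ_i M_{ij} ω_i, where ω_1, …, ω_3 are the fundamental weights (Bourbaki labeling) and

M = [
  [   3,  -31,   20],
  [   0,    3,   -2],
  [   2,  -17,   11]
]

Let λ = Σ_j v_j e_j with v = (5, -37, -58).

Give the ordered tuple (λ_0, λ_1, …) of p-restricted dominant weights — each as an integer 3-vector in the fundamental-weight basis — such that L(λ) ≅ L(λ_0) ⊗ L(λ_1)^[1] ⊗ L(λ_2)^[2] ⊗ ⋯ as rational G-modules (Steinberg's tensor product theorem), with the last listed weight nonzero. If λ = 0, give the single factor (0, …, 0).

((2, 5, 1),)

In the fundamental-weight basis, λ has coordinates c = M·v (v = (5, -37, -58)):
  c_1 = 3·5 + (-31)·(-37) + (20)·(-58) = 2
  c_2 = 0·5 + (3)·(-37) + (-2)·(-58) = 5
  c_3 = 2·5 + (-17)·(-37) + (11)·(-58) = 1
p = 7; digits c_i = Σ_j d_{ij}·7^j, 0 ≤ d_{ij} < 7:
  c_1 = 2 = 2·7^0
  c_2 = 5 = 5·7^0
  c_3 = 1 = 1·7^0
p-restricted factor λ_0 = (2, 5, 1)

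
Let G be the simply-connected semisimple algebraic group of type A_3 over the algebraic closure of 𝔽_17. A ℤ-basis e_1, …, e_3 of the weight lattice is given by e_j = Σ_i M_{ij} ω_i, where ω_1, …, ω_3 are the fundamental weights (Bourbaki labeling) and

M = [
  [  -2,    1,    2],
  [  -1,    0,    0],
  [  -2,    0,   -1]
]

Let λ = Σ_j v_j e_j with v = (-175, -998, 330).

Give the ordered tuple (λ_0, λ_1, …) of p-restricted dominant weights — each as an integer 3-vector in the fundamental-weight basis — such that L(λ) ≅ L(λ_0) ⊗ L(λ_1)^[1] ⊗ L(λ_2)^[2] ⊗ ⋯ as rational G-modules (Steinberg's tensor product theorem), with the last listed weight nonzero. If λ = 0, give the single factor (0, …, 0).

Converting to the ω-basis (c_i = row i of M dotted with v = (-175, -998, 330)):
  c_1 = (-2)·(-175) + (1)·(-998) + (2)·(330) = 12
  c_2 = (-1)·(-175) + (0)·(-998) + (0)·(330) = 175
  c_3 = (-2)·(-175) + (0)·(-998) + (-1)·(330) = 20
p = 17; digits c_i = Σ_j d_{ij}·17^j, 0 ≤ d_{ij} < 17:
  c_1 = 12 = 12·17^0
  c_2 = 175 = 5·17^0 + 10·17^1
  c_3 = 20 = 3·17^0 + 1·17^1
p-restricted factor λ_0 = (12, 5, 3)
p-restricted factor λ_1 = (0, 10, 1)

((12, 5, 3), (0, 10, 1))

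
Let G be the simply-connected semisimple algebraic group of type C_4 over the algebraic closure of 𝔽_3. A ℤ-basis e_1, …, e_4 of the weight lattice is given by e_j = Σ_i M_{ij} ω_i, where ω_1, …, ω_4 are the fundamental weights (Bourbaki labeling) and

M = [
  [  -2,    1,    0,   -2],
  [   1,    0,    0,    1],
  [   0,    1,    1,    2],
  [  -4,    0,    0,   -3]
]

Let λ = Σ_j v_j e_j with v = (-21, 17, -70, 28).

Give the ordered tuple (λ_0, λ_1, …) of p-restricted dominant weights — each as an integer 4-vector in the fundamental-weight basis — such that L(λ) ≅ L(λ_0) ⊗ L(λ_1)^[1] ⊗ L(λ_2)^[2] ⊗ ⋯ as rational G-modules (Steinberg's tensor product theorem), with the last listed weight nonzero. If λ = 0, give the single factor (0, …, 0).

Change of basis e → ω: c = M·v where v = (-21, 17, -70, 28):
  c_1 = (-2)·(-21) + 1·17 + (0)·(-70) + (-2)·(28) = 3
  c_2 = (1)·(-21) + 0·17 + (0)·(-70) + 1·28 = 7
  c_3 = (0)·(-21) + 1·17 + (1)·(-70) + 2·28 = 3
  c_4 = (-4)·(-21) + 0·17 + (0)·(-70) + (-3)·(28) = 0
Writing each c_i in base p = 3:
  c_1 = 3 = 0·3^0 + 1·3^1
  c_2 = 7 = 1·3^0 + 2·3^1
  c_3 = 3 = 0·3^0 + 1·3^1
  c_4 = 0
p-restricted factor λ_0 = (0, 1, 0, 0)
p-restricted factor λ_1 = (1, 2, 1, 0)

((0, 1, 0, 0), (1, 2, 1, 0))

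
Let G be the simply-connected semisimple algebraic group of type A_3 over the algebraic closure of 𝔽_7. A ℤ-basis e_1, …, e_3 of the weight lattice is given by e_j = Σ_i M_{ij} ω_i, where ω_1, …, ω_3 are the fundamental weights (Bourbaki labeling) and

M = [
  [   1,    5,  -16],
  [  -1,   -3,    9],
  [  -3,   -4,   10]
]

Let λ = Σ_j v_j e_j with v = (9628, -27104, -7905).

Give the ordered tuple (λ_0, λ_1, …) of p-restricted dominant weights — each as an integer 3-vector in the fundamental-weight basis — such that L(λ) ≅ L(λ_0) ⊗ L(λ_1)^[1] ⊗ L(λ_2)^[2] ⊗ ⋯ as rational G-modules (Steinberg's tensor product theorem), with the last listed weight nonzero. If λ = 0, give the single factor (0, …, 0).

((0, 0, 6), (0, 0, 5), (5, 4, 2), (1, 1, 1))

Change of basis e → ω: c = M·v where v = (9628, -27104, -7905):
  c_1 = (1)·(9628) + (5)·(-27104) + (-16)·(-7905) = 588
  c_2 = (-1)·(9628) + (-3)·(-27104) + (9)·(-7905) = 539
  c_3 = (-3)·(9628) + (-4)·(-27104) + (10)·(-7905) = 482
Writing each c_i in base p = 7:
  c_1 = 588 = 0·7^0 + 0·7^1 + 5·7^2 + 1·7^3
  c_2 = 539 = 0·7^0 + 0·7^1 + 4·7^2 + 1·7^3
  c_3 = 482 = 6·7^0 + 5·7^1 + 2·7^2 + 1·7^3
λ_0 = (0, 0, 6)
λ_1 = (0, 0, 5)
λ_2 = (5, 4, 2)
λ_3 = (1, 1, 1)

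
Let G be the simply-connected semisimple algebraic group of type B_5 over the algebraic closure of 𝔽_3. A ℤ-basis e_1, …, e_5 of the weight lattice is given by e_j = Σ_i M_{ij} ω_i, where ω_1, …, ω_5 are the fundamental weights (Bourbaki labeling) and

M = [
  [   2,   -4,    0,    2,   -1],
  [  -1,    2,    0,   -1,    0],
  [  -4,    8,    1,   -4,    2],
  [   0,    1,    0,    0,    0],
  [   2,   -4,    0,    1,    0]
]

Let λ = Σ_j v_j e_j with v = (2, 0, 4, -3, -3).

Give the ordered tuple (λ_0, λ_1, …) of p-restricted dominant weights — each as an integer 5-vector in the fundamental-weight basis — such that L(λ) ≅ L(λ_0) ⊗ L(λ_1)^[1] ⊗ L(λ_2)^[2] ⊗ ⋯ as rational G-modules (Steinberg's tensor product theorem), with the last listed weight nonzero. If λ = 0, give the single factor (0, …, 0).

ω-coordinates c = M·v, v = (2, 0, 4, -3, -3):
  c_1 = 2·2 + (-4)·(0) + 0·4 + (2)·(-3) + (-1)·(-3) = 1
  c_2 = (-1)·(2) + 2·0 + 0·4 + (-1)·(-3) + (0)·(-3) = 1
  c_3 = (-4)·(2) + 8·0 + 1·4 + (-4)·(-3) + (2)·(-3) = 2
  c_4 = 0·2 + 1·0 + 0·4 + (0)·(-3) + (0)·(-3) = 0
  c_5 = 2·2 + (-4)·(0) + 0·4 + (1)·(-3) + (0)·(-3) = 1
Expand coordinatewise in base 3:
  c_1 = 1 = 1·3^0
  c_2 = 1 = 1·3^0
  c_3 = 2 = 2·3^0
  c_4 = 0
  c_5 = 1 = 1·3^0
λ_0 = (1, 1, 2, 0, 1)

((1, 1, 2, 0, 1),)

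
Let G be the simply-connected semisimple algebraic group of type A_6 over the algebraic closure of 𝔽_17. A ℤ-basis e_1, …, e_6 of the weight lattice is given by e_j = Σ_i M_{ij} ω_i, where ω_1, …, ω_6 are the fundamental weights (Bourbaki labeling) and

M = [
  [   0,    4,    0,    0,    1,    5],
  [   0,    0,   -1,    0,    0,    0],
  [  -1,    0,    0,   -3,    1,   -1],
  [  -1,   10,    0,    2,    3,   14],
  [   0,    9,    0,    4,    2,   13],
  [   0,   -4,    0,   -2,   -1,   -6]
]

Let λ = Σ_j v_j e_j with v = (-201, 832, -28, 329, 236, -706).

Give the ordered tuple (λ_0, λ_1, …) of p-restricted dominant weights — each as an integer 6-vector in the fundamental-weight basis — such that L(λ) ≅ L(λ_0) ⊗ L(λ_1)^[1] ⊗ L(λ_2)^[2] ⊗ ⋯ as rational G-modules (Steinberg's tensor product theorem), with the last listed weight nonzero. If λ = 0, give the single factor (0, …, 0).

Compute c_i = Σ_j M_{ij} v_j with v = (-201, 832, -28, 329, 236, -706):
  c_1 = (0)·(-201) + (4)·(832) + (0)·(-28) + (0)·(329) + (1)·(236) + (5)·(-706) = 34
  c_2 = (0)·(-201) + (0)·(832) + (-1)·(-28) + (0)·(329) + (0)·(236) + (0)·(-706) = 28
  c_3 = (-1)·(-201) + (0)·(832) + (0)·(-28) + (-3)·(329) + (1)·(236) + (-1)·(-706) = 156
  c_4 = (-1)·(-201) + (10)·(832) + (0)·(-28) + (2)·(329) + (3)·(236) + (14)·(-706) = 3
  c_5 = (0)·(-201) + (9)·(832) + (0)·(-28) + (4)·(329) + (2)·(236) + (13)·(-706) = 98
  c_6 = (0)·(-201) + (-4)·(832) + (0)·(-28) + (-2)·(329) + (-1)·(236) + (-6)·(-706) = 14
Expand coordinatewise in base 17:
  c_1 = 34 = 0·17^0 + 2·17^1
  c_2 = 28 = 11·17^0 + 1·17^1
  c_3 = 156 = 3·17^0 + 9·17^1
  c_4 = 3 = 3·17^0
  c_5 = 98 = 13·17^0 + 5·17^1
  c_6 = 14 = 14·17^0
Factor λ_0 = (0, 11, 3, 3, 13, 14)
Factor λ_1 = (2, 1, 9, 0, 5, 0)

((0, 11, 3, 3, 13, 14), (2, 1, 9, 0, 5, 0))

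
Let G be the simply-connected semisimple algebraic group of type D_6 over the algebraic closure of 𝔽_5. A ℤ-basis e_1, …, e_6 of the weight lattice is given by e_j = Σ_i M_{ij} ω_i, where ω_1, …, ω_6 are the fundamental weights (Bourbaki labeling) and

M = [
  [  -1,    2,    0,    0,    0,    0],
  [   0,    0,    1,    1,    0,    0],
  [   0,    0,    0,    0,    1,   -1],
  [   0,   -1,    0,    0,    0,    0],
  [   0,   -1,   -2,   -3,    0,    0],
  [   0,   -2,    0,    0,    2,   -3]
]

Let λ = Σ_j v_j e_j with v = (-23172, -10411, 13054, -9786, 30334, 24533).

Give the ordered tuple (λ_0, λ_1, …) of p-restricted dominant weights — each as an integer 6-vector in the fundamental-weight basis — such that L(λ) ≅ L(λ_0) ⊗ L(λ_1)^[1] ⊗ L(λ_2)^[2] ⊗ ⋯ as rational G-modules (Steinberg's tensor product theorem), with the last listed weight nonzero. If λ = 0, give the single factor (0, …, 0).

((0, 3, 1, 1, 1, 1), (0, 3, 0, 2, 2, 3), (4, 0, 2, 1, 1, 0), (3, 1, 1, 3, 4, 3), (3, 0, 4, 1, 1, 2), (0, 1, 1, 3, 4, 2))

Change of basis e → ω: c = M·v where v = (-23172, -10411, 13054, -9786, 30334, 24533):
  c_1 = (-1)·(-23172) + (2)·(-10411) + (0)·(13054) + (0)·(-9786) + (0)·(30334) + (0)·(24533) = 2350
  c_2 = (0)·(-23172) + (0)·(-10411) + (1)·(13054) + (1)·(-9786) + (0)·(30334) + (0)·(24533) = 3268
  c_3 = (0)·(-23172) + (0)·(-10411) + (0)·(13054) + (0)·(-9786) + (1)·(30334) + (-1)·(24533) = 5801
  c_4 = (0)·(-23172) + (-1)·(-10411) + (0)·(13054) + (0)·(-9786) + (0)·(30334) + (0)·(24533) = 10411
  c_5 = (0)·(-23172) + (-1)·(-10411) + (-2)·(13054) + (-3)·(-9786) + (0)·(30334) + (0)·(24533) = 13661
  c_6 = (0)·(-23172) + (-2)·(-10411) + (0)·(13054) + (0)·(-9786) + (2)·(30334) + (-3)·(24533) = 7891
p = 5; digits c_i = Σ_j d_{ij}·5^j, 0 ≤ d_{ij} < 5:
  c_1 = 2350 = 0·5^0 + 0·5^1 + 4·5^2 + 3·5^3 + 3·5^4
  c_2 = 3268 = 3·5^0 + 3·5^1 + 0·5^2 + 1·5^3 + 0·5^4 + 1·5^5
  c_3 = 5801 = 1·5^0 + 0·5^1 + 2·5^2 + 1·5^3 + 4·5^4 + 1·5^5
  c_4 = 10411 = 1·5^0 + 2·5^1 + 1·5^2 + 3·5^3 + 1·5^4 + 3·5^5
  c_5 = 13661 = 1·5^0 + 2·5^1 + 1·5^2 + 4·5^3 + 1·5^4 + 4·5^5
  c_6 = 7891 = 1·5^0 + 3·5^1 + 0·5^2 + 3·5^3 + 2·5^4 + 2·5^5
λ_0 = (0, 3, 1, 1, 1, 1)
λ_1 = (0, 3, 0, 2, 2, 3)
λ_2 = (4, 0, 2, 1, 1, 0)
λ_3 = (3, 1, 1, 3, 4, 3)
λ_4 = (3, 0, 4, 1, 1, 2)
λ_5 = (0, 1, 1, 3, 4, 2)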